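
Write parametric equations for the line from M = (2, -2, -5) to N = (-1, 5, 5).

Direction vector d = N - M = (-1 - 2, 5 + 2, 5 + 5) = (-3, 7, 10)
Parametric form r = M + t·d:
x = 2 - 3t, y = -2 + 7t, z = -5 + 10t

x = 2 - 3t, y = -2 + 7t, z = -5 + 10t


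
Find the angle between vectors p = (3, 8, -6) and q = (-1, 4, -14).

p·q = 3·(-1) + 8·4 + (-6)·(-14) = -3 + 32 + 84 = 113
|p| = √(3² + 8² + (-6)²) = √109 ≈ 10.44
|q| = √((-1)² + 4² + (-14)²) = √213 ≈ 14.59
cos θ = (p·q)/(|p||q|) = 113/(10.44·14.59) ≈ 0.7416
θ = arccos(0.7416) ≈ 42.13°

42.13°


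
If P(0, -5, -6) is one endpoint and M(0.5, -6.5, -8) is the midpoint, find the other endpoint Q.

Q = 2M - P
  = (2·0.5 - 0, 2·(-6.5) - (-5), 2·(-8) - (-6))
  = (1 + 0, -13 + 5, -16 + 6)
  = (1, -8, -10)

(1, -8, -10)


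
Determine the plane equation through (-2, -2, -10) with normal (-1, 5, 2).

The plane through P with normal n = (a, b, c) satisfies n·(r - P) = 0,
i.e. ax + by + cz = a·x₀ + b·y₀ + c·z₀.
d = (-1)·(-2) + 5·(-2) + 2·(-10)
  = 2 - 10 - 20
  = -28
Equation: -x + 5y + 2z = -28

-x + 5y + 2z = -28


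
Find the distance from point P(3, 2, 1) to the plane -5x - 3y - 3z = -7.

distance = |a·x₀ + b·y₀ + c·z₀ - d| / √(a² + b² + c²)
  = |(-5)·3 + (-3)·2 + (-3)·1 - (-7)| / √((-5)² + (-3)² + (-3)²)
  = |-15 - 6 - 3 + 7| / √(25 + 9 + 9)
  = |-17| / √43
  = 17 / 6.557
  ≈ 2.592

2.592


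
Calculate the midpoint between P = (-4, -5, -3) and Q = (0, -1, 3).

M = ((x₁+x₂)/2, (y₁+y₂)/2, (z₁+z₂)/2)
  = ((-4 + 0)/2, (-5 - 1)/2, (-3 + 3)/2)
  = (-4/2, -6/2, 0/2)
  = (-2, -3, 0)

(-2, -3, 0)


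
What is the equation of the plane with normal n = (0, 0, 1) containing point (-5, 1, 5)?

The plane through P with normal n = (a, b, c) satisfies n·(r - P) = 0,
i.e. ax + by + cz = a·x₀ + b·y₀ + c·z₀.
d = 0·(-5) + 0·1 + 1·5
  = 0 + 0 + 5
  = 5
Equation: z = 5

z = 5


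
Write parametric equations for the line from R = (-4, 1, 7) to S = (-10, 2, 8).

Direction vector d = S - R = (-10 + 4, 2 - 1, 8 - 7) = (-6, 1, 1)
Parametric form r = R + t·d:
x = -4 - 6t, y = 1 + t, z = 7 + t

x = -4 - 6t, y = 1 + t, z = 7 + t


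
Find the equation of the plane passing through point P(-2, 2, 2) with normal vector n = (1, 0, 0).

The plane through P with normal n = (a, b, c) satisfies n·(r - P) = 0,
i.e. ax + by + cz = a·x₀ + b·y₀ + c·z₀.
d = 1·(-2) + 0·2 + 0·2
  = -2 + 0 + 0
  = -2
Equation: x = -2

x = -2


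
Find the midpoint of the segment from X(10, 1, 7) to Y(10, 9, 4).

M = ((x₁+x₂)/2, (y₁+y₂)/2, (z₁+z₂)/2)
  = ((10 + 10)/2, (1 + 9)/2, (7 + 4)/2)
  = (20/2, 10/2, 11/2)
  = (10, 5, 5.5)

(10, 5, 5.5)


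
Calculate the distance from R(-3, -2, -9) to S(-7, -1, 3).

d = √[(x₂-x₁)² + (y₂-y₁)² + (z₂-z₁)²]
  = √[(-4)² + 1² + 12²]
  = √[16 + 1 + 144]
  = √161
  ≈ 12.69

12.69


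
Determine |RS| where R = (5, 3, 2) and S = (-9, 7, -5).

d = √[(x₂-x₁)² + (y₂-y₁)² + (z₂-z₁)²]
  = √[(-14)² + 4² + (-7)²]
  = √[196 + 16 + 49]
  = √261
  ≈ 16.16

16.16


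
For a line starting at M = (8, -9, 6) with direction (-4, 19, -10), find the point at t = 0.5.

P(t) = M + t·d
  = (8 + (-4)·0.5, -9 + 19·0.5, 6 + (-10)·0.5)
  = (8 - 2, -9 + 9.5, 6 - 5)
  = (6, 0.5, 1)

(6, 0.5, 1)


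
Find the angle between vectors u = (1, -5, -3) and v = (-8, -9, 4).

u·v = 1·(-8) + (-5)·(-9) + (-3)·4 = -8 + 45 - 12 = 25
|u| = √(1² + (-5)² + (-3)²) = √35 ≈ 5.916
|v| = √((-8)² + (-9)² + 4²) = √161 ≈ 12.69
cos θ = (u·v)/(|u||v|) = 25/(5.916·12.69) ≈ 0.333
θ = arccos(0.333) ≈ 70.55°

70.55°


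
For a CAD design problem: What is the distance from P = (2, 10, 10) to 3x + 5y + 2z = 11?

distance = |a·x₀ + b·y₀ + c·z₀ - d| / √(a² + b² + c²)
  = |3·2 + 5·10 + 2·10 - 11| / √(3² + 5² + 2²)
  = |6 + 50 + 20 - 11| / √(9 + 25 + 4)
  = |65| / √38
  = 65 / 6.164
  ≈ 10.54

10.54


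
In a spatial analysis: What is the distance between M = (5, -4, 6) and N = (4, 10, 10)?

d = √[(x₂-x₁)² + (y₂-y₁)² + (z₂-z₁)²]
  = √[(-1)² + 14² + 4²]
  = √[1 + 196 + 16]
  = √213
  ≈ 14.59

14.59


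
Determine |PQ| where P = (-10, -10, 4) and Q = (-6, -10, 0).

d = √[(x₂-x₁)² + (y₂-y₁)² + (z₂-z₁)²]
  = √[4² + 0² + (-4)²]
  = √[16 + 0 + 16]
  = √32
  ≈ 5.657

5.657


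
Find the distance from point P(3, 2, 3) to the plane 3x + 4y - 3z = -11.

distance = |a·x₀ + b·y₀ + c·z₀ - d| / √(a² + b² + c²)
  = |3·3 + 4·2 + (-3)·3 - (-11)| / √(3² + 4² + (-3)²)
  = |9 + 8 - 9 + 11| / √(9 + 16 + 9)
  = |19| / √34
  = 19 / 5.831
  ≈ 3.258

3.258


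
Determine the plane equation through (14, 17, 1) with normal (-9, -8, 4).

The plane through P with normal n = (a, b, c) satisfies n·(r - P) = 0,
i.e. ax + by + cz = a·x₀ + b·y₀ + c·z₀.
d = (-9)·14 + (-8)·17 + 4·1
  = -126 - 136 + 4
  = -258
Equation: -9x - 8y + 4z = -258

-9x - 8y + 4z = -258


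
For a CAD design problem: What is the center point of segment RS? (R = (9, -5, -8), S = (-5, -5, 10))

M = ((x₁+x₂)/2, (y₁+y₂)/2, (z₁+z₂)/2)
  = ((9 - 5)/2, (-5 - 5)/2, (-8 + 10)/2)
  = (4/2, -10/2, 2/2)
  = (2, -5, 1)

(2, -5, 1)


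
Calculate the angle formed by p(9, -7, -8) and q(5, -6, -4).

p·q = 9·5 + (-7)·(-6) + (-8)·(-4) = 45 + 42 + 32 = 119
|p| = √(9² + (-7)² + (-8)²) = √194 ≈ 13.93
|q| = √(5² + (-6)² + (-4)²) = √77 ≈ 8.775
cos θ = (p·q)/(|p||q|) = 119/(13.93·8.775) ≈ 0.9736
θ = arccos(0.9736) ≈ 13.18°

13.18°


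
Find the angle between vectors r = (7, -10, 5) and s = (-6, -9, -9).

r·s = 7·(-6) + (-10)·(-9) + 5·(-9) = -42 + 90 - 45 = 3
|r| = √(7² + (-10)² + 5²) = √174 ≈ 13.19
|s| = √((-6)² + (-9)² + (-9)²) = √198 ≈ 14.07
cos θ = (r·s)/(|r||s|) = 3/(13.19·14.07) ≈ 0.01616
θ = arccos(0.01616) ≈ 89.07°

89.07°


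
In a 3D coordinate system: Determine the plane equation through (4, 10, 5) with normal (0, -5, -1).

The plane through P with normal n = (a, b, c) satisfies n·(r - P) = 0,
i.e. ax + by + cz = a·x₀ + b·y₀ + c·z₀.
d = 0·4 + (-5)·10 + (-1)·5
  = 0 - 50 - 5
  = -55
Equation: -5y - z = -55

-5y - z = -55


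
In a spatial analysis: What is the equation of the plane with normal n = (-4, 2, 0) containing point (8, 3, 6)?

The plane through P with normal n = (a, b, c) satisfies n·(r - P) = 0,
i.e. ax + by + cz = a·x₀ + b·y₀ + c·z₀.
d = (-4)·8 + 2·3 + 0·6
  = -32 + 6 + 0
  = -26
Equation: -4x + 2y = -26

-4x + 2y = -26


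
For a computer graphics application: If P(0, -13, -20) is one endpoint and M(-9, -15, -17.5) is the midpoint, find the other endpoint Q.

Q = 2M - P
  = (2·(-9) - 0, 2·(-15) - (-13), 2·(-17.5) - (-20))
  = (-18 + 0, -30 + 13, -35 + 20)
  = (-18, -17, -15)

(-18, -17, -15)


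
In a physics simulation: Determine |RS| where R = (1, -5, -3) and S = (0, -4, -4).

d = √[(x₂-x₁)² + (y₂-y₁)² + (z₂-z₁)²]
  = √[(-1)² + 1² + (-1)²]
  = √[1 + 1 + 1]
  = √3
  ≈ 1.732

1.732


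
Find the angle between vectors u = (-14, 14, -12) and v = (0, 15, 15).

u·v = (-14)·0 + 14·15 + (-12)·15 = 0 + 210 - 180 = 30
|u| = √((-14)² + 14² + (-12)²) = √536 ≈ 23.15
|v| = √(0² + 15² + 15²) = √450 ≈ 21.21
cos θ = (u·v)/(|u||v|) = 30/(23.15·21.21) ≈ 0.06108
θ = arccos(0.06108) ≈ 86.5°

86.5°


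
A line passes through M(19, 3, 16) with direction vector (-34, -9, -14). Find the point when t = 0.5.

P(t) = M + t·d
  = (19 + (-34)·0.5, 3 + (-9)·0.5, 16 + (-14)·0.5)
  = (19 - 17, 3 - 4.5, 16 - 7)
  = (2, -1.5, 9)

(2, -1.5, 9)


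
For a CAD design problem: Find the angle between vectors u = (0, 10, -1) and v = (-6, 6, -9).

u·v = 0·(-6) + 10·6 + (-1)·(-9) = 0 + 60 + 9 = 69
|u| = √(0² + 10² + (-1)²) = √101 ≈ 10.05
|v| = √((-6)² + 6² + (-9)²) = √153 ≈ 12.37
cos θ = (u·v)/(|u||v|) = 69/(10.05·12.37) ≈ 0.5551
θ = arccos(0.5551) ≈ 56.28°

56.28°


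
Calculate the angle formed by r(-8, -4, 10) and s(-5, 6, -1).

r·s = (-8)·(-5) + (-4)·6 + 10·(-1) = 40 - 24 - 10 = 6
|r| = √((-8)² + (-4)² + 10²) = √180 ≈ 13.42
|s| = √((-5)² + 6² + (-1)²) = √62 ≈ 7.874
cos θ = (r·s)/(|r||s|) = 6/(13.42·7.874) ≈ 0.0568
θ = arccos(0.0568) ≈ 86.74°

86.74°


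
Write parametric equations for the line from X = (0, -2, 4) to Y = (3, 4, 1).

Direction vector d = Y - X = (3 + 0, 4 + 2, 1 - 4) = (3, 6, -3)
Parametric form r = X + t·d:
x = 0 + 3t, y = -2 + 6t, z = 4 - 3t

x = 0 + 3t, y = -2 + 6t, z = 4 - 3t


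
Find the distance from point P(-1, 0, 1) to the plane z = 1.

distance = |a·x₀ + b·y₀ + c·z₀ - d| / √(a² + b² + c²)
  = |0·(-1) + 0·0 + 1·1 - 1| / √(0² + 0² + 1²)
  = |0 + 0 + 1 - 1| / √(0 + 0 + 1)
  = |0| / √1
  = 0 / 1
  ≈ 0

0


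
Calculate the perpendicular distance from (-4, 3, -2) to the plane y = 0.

distance = |a·x₀ + b·y₀ + c·z₀ - d| / √(a² + b² + c²)
  = |0·(-4) + 1·3 + 0·(-2) - 0| / √(0² + 1² + 0²)
  = |0 + 3 + 0 + 0| / √(0 + 1 + 0)
  = |3| / √1
  = 3 / 1
  ≈ 3

3


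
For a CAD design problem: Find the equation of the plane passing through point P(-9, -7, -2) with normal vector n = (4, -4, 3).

The plane through P with normal n = (a, b, c) satisfies n·(r - P) = 0,
i.e. ax + by + cz = a·x₀ + b·y₀ + c·z₀.
d = 4·(-9) + (-4)·(-7) + 3·(-2)
  = -36 + 28 - 6
  = -14
Equation: 4x - 4y + 3z = -14

4x - 4y + 3z = -14


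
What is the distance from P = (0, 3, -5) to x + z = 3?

distance = |a·x₀ + b·y₀ + c·z₀ - d| / √(a² + b² + c²)
  = |1·0 + 0·3 + 1·(-5) - 3| / √(1² + 0² + 1²)
  = |0 + 0 - 5 - 3| / √(1 + 0 + 1)
  = |-8| / √2
  = 8 / 1.414
  ≈ 5.657

5.657


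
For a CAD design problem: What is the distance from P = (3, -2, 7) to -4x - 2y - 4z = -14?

distance = |a·x₀ + b·y₀ + c·z₀ - d| / √(a² + b² + c²)
  = |(-4)·3 + (-2)·(-2) + (-4)·7 - (-14)| / √((-4)² + (-2)² + (-4)²)
  = |-12 + 4 - 28 + 14| / √(16 + 4 + 16)
  = |-22| / √36
  = 22 / 6
  ≈ 3.667

3.667


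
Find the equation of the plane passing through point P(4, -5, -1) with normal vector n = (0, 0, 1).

The plane through P with normal n = (a, b, c) satisfies n·(r - P) = 0,
i.e. ax + by + cz = a·x₀ + b·y₀ + c·z₀.
d = 0·4 + 0·(-5) + 1·(-1)
  = 0 + 0 - 1
  = -1
Equation: z = -1

z = -1


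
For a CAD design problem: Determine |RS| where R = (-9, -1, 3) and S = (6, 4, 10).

d = √[(x₂-x₁)² + (y₂-y₁)² + (z₂-z₁)²]
  = √[15² + 5² + 7²]
  = √[225 + 25 + 49]
  = √299
  ≈ 17.29

17.29


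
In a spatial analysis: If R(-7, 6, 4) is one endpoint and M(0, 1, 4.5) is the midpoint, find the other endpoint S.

S = 2M - R
  = (2·0 - (-7), 2·1 - 6, 2·4.5 - 4)
  = (0 + 7, 2 - 6, 9 - 4)
  = (7, -4, 5)

(7, -4, 5)


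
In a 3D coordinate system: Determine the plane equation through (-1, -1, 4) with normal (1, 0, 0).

The plane through P with normal n = (a, b, c) satisfies n·(r - P) = 0,
i.e. ax + by + cz = a·x₀ + b·y₀ + c·z₀.
d = 1·(-1) + 0·(-1) + 0·4
  = -1 + 0 + 0
  = -1
Equation: x = -1

x = -1


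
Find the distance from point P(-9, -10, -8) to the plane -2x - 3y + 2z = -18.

distance = |a·x₀ + b·y₀ + c·z₀ - d| / √(a² + b² + c²)
  = |(-2)·(-9) + (-3)·(-10) + 2·(-8) - (-18)| / √((-2)² + (-3)² + 2²)
  = |18 + 30 - 16 + 18| / √(4 + 9 + 4)
  = |50| / √17
  = 50 / 4.123
  ≈ 12.13

12.13


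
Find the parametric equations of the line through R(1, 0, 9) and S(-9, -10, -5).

Direction vector d = S - R = (-9 - 1, -10 + 0, -5 - 9) = (-10, -10, -14)
Parametric form r = R + t·d:
x = 1 - 10t, y = 0 - 10t, z = 9 - 14t

x = 1 - 10t, y = 0 - 10t, z = 9 - 14t


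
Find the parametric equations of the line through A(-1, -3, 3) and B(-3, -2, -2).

Direction vector d = B - A = (-3 + 1, -2 + 3, -2 - 3) = (-2, 1, -5)
Parametric form r = A + t·d:
x = -1 - 2t, y = -3 + t, z = 3 - 5t

x = -1 - 2t, y = -3 + t, z = 3 - 5t


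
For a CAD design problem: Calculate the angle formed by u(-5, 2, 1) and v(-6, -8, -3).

u·v = (-5)·(-6) + 2·(-8) + 1·(-3) = 30 - 16 - 3 = 11
|u| = √((-5)² + 2² + 1²) = √30 ≈ 5.477
|v| = √((-6)² + (-8)² + (-3)²) = √109 ≈ 10.44
cos θ = (u·v)/(|u||v|) = 11/(5.477·10.44) ≈ 0.1924
θ = arccos(0.1924) ≈ 78.91°

78.91°


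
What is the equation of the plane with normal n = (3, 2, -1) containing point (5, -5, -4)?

The plane through P with normal n = (a, b, c) satisfies n·(r - P) = 0,
i.e. ax + by + cz = a·x₀ + b·y₀ + c·z₀.
d = 3·5 + 2·(-5) + (-1)·(-4)
  = 15 - 10 + 4
  = 9
Equation: 3x + 2y - z = 9

3x + 2y - z = 9


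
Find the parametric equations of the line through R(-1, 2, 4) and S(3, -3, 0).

Direction vector d = S - R = (3 + 1, -3 - 2, 0 - 4) = (4, -5, -4)
Parametric form r = R + t·d:
x = -1 + 4t, y = 2 - 5t, z = 4 - 4t

x = -1 + 4t, y = 2 - 5t, z = 4 - 4t


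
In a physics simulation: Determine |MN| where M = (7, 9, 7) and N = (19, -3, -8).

d = √[(x₂-x₁)² + (y₂-y₁)² + (z₂-z₁)²]
  = √[12² + (-12)² + (-15)²]
  = √[144 + 144 + 225]
  = √513
  ≈ 22.65

22.65


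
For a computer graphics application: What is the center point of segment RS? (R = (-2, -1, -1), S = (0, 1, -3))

M = ((x₁+x₂)/2, (y₁+y₂)/2, (z₁+z₂)/2)
  = ((-2 + 0)/2, (-1 + 1)/2, (-1 - 3)/2)
  = (-2/2, 0/2, -4/2)
  = (-1, 0, -2)

(-1, 0, -2)


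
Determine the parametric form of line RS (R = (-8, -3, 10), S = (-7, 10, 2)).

Direction vector d = S - R = (-7 + 8, 10 + 3, 2 - 10) = (1, 13, -8)
Parametric form r = R + t·d:
x = -8 + t, y = -3 + 13t, z = 10 - 8t

x = -8 + t, y = -3 + 13t, z = 10 - 8t


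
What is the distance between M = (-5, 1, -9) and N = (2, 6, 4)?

d = √[(x₂-x₁)² + (y₂-y₁)² + (z₂-z₁)²]
  = √[7² + 5² + 13²]
  = √[49 + 25 + 169]
  = √243
  ≈ 15.59

15.59


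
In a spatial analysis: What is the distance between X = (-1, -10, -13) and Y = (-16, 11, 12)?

d = √[(x₂-x₁)² + (y₂-y₁)² + (z₂-z₁)²]
  = √[(-15)² + 21² + 25²]
  = √[225 + 441 + 625]
  = √1291
  ≈ 35.93

35.93


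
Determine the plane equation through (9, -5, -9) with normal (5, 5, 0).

The plane through P with normal n = (a, b, c) satisfies n·(r - P) = 0,
i.e. ax + by + cz = a·x₀ + b·y₀ + c·z₀.
d = 5·9 + 5·(-5) + 0·(-9)
  = 45 - 25 + 0
  = 20
Equation: 5x + 5y = 20

5x + 5y = 20


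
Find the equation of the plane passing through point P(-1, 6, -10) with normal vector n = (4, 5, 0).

The plane through P with normal n = (a, b, c) satisfies n·(r - P) = 0,
i.e. ax + by + cz = a·x₀ + b·y₀ + c·z₀.
d = 4·(-1) + 5·6 + 0·(-10)
  = -4 + 30 + 0
  = 26
Equation: 4x + 5y = 26

4x + 5y = 26


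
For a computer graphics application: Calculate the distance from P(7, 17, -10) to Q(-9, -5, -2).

d = √[(x₂-x₁)² + (y₂-y₁)² + (z₂-z₁)²]
  = √[(-16)² + (-22)² + 8²]
  = √[256 + 484 + 64]
  = √804
  ≈ 28.35

28.35


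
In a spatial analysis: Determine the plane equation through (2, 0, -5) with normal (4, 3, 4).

The plane through P with normal n = (a, b, c) satisfies n·(r - P) = 0,
i.e. ax + by + cz = a·x₀ + b·y₀ + c·z₀.
d = 4·2 + 3·0 + 4·(-5)
  = 8 + 0 - 20
  = -12
Equation: 4x + 3y + 4z = -12

4x + 3y + 4z = -12


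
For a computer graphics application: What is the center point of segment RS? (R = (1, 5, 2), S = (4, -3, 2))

M = ((x₁+x₂)/2, (y₁+y₂)/2, (z₁+z₂)/2)
  = ((1 + 4)/2, (5 - 3)/2, (2 + 2)/2)
  = (5/2, 2/2, 4/2)
  = (2.5, 1, 2)

(2.5, 1, 2)


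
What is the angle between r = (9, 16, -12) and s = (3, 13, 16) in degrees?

r·s = 9·3 + 16·13 + (-12)·16 = 27 + 208 - 192 = 43
|r| = √(9² + 16² + (-12)²) = √481 ≈ 21.93
|s| = √(3² + 13² + 16²) = √434 ≈ 20.83
cos θ = (r·s)/(|r||s|) = 43/(21.93·20.83) ≈ 0.09411
θ = arccos(0.09411) ≈ 84.6°

84.6°


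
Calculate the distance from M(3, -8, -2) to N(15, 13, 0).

d = √[(x₂-x₁)² + (y₂-y₁)² + (z₂-z₁)²]
  = √[12² + 21² + 2²]
  = √[144 + 441 + 4]
  = √589
  ≈ 24.27

24.27


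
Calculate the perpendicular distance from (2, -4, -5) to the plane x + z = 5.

distance = |a·x₀ + b·y₀ + c·z₀ - d| / √(a² + b² + c²)
  = |1·2 + 0·(-4) + 1·(-5) - 5| / √(1² + 0² + 1²)
  = |2 + 0 - 5 - 5| / √(1 + 0 + 1)
  = |-8| / √2
  = 8 / 1.414
  ≈ 5.657

5.657


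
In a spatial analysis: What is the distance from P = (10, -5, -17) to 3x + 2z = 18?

distance = |a·x₀ + b·y₀ + c·z₀ - d| / √(a² + b² + c²)
  = |3·10 + 0·(-5) + 2·(-17) - 18| / √(3² + 0² + 2²)
  = |30 + 0 - 34 - 18| / √(9 + 0 + 4)
  = |-22| / √13
  = 22 / 3.606
  ≈ 6.102

6.102


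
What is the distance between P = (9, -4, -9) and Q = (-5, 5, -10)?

d = √[(x₂-x₁)² + (y₂-y₁)² + (z₂-z₁)²]
  = √[(-14)² + 9² + (-1)²]
  = √[196 + 81 + 1]
  = √278
  ≈ 16.67

16.67


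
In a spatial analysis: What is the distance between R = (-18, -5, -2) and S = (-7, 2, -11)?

d = √[(x₂-x₁)² + (y₂-y₁)² + (z₂-z₁)²]
  = √[11² + 7² + (-9)²]
  = √[121 + 49 + 81]
  = √251
  ≈ 15.84

15.84


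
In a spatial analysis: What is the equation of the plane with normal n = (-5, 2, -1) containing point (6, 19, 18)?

The plane through P with normal n = (a, b, c) satisfies n·(r - P) = 0,
i.e. ax + by + cz = a·x₀ + b·y₀ + c·z₀.
d = (-5)·6 + 2·19 + (-1)·18
  = -30 + 38 - 18
  = -10
Equation: -5x + 2y - z = -10

-5x + 2y - z = -10


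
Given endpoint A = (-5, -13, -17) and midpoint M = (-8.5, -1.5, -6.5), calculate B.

B = 2M - A
  = (2·(-8.5) - (-5), 2·(-1.5) - (-13), 2·(-6.5) - (-17))
  = (-17 + 5, -3 + 13, -13 + 17)
  = (-12, 10, 4)

(-12, 10, 4)


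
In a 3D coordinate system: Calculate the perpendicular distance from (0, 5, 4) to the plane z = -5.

distance = |a·x₀ + b·y₀ + c·z₀ - d| / √(a² + b² + c²)
  = |0·0 + 0·5 + 1·4 - (-5)| / √(0² + 0² + 1²)
  = |0 + 0 + 4 + 5| / √(0 + 0 + 1)
  = |9| / √1
  = 9 / 1
  ≈ 9

9


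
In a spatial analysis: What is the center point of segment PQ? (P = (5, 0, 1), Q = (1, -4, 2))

M = ((x₁+x₂)/2, (y₁+y₂)/2, (z₁+z₂)/2)
  = ((5 + 1)/2, (0 - 4)/2, (1 + 2)/2)
  = (6/2, -4/2, 3/2)
  = (3, -2, 1.5)

(3, -2, 1.5)


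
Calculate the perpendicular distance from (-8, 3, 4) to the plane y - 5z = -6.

distance = |a·x₀ + b·y₀ + c·z₀ - d| / √(a² + b² + c²)
  = |0·(-8) + 1·3 + (-5)·4 - (-6)| / √(0² + 1² + (-5)²)
  = |0 + 3 - 20 + 6| / √(0 + 1 + 25)
  = |-11| / √26
  = 11 / 5.099
  ≈ 2.157

2.157


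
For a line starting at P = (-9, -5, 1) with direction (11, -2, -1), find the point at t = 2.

P(t) = P + t·d
  = (-9 + 11·2, -5 + (-2)·2, 1 + (-1)·2)
  = (-9 + 22, -5 - 4, 1 - 2)
  = (13, -9, -1)

(13, -9, -1)


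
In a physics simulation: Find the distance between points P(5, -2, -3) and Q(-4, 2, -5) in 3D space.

d = √[(x₂-x₁)² + (y₂-y₁)² + (z₂-z₁)²]
  = √[(-9)² + 4² + (-2)²]
  = √[81 + 16 + 4]
  = √101
  ≈ 10.05

10.05


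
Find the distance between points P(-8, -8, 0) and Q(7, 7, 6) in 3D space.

d = √[(x₂-x₁)² + (y₂-y₁)² + (z₂-z₁)²]
  = √[15² + 15² + 6²]
  = √[225 + 225 + 36]
  = √486
  ≈ 22.05

22.05


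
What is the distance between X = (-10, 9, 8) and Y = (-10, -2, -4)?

d = √[(x₂-x₁)² + (y₂-y₁)² + (z₂-z₁)²]
  = √[0² + (-11)² + (-12)²]
  = √[0 + 121 + 144]
  = √265
  ≈ 16.28

16.28


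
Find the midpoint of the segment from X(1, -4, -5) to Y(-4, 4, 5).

M = ((x₁+x₂)/2, (y₁+y₂)/2, (z₁+z₂)/2)
  = ((1 - 4)/2, (-4 + 4)/2, (-5 + 5)/2)
  = (-3/2, 0/2, 0/2)
  = (-1.5, 0, 0)

(-1.5, 0, 0)


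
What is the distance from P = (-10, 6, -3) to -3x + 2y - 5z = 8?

distance = |a·x₀ + b·y₀ + c·z₀ - d| / √(a² + b² + c²)
  = |(-3)·(-10) + 2·6 + (-5)·(-3) - 8| / √((-3)² + 2² + (-5)²)
  = |30 + 12 + 15 - 8| / √(9 + 4 + 25)
  = |49| / √38
  = 49 / 6.164
  ≈ 7.949

7.949


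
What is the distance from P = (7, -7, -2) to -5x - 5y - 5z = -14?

distance = |a·x₀ + b·y₀ + c·z₀ - d| / √(a² + b² + c²)
  = |(-5)·7 + (-5)·(-7) + (-5)·(-2) - (-14)| / √((-5)² + (-5)² + (-5)²)
  = |-35 + 35 + 10 + 14| / √(25 + 25 + 25)
  = |24| / √75
  = 24 / 8.66
  ≈ 2.771

2.771


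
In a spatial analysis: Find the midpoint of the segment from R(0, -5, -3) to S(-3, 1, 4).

M = ((x₁+x₂)/2, (y₁+y₂)/2, (z₁+z₂)/2)
  = ((0 - 3)/2, (-5 + 1)/2, (-3 + 4)/2)
  = (-3/2, -4/2, 1/2)
  = (-1.5, -2, 0.5)

(-1.5, -2, 0.5)


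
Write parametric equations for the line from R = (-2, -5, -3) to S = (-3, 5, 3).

Direction vector d = S - R = (-3 + 2, 5 + 5, 3 + 3) = (-1, 10, 6)
Parametric form r = R + t·d:
x = -2 - t, y = -5 + 10t, z = -3 + 6t

x = -2 - t, y = -5 + 10t, z = -3 + 6t


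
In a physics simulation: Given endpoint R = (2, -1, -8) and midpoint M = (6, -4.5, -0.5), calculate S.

S = 2M - R
  = (2·6 - 2, 2·(-4.5) - (-1), 2·(-0.5) - (-8))
  = (12 - 2, -9 + 1, -1 + 8)
  = (10, -8, 7)

(10, -8, 7)


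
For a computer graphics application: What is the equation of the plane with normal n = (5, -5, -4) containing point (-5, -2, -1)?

The plane through P with normal n = (a, b, c) satisfies n·(r - P) = 0,
i.e. ax + by + cz = a·x₀ + b·y₀ + c·z₀.
d = 5·(-5) + (-5)·(-2) + (-4)·(-1)
  = -25 + 10 + 4
  = -11
Equation: 5x - 5y - 4z = -11

5x - 5y - 4z = -11


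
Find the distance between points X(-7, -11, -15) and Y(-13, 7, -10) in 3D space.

d = √[(x₂-x₁)² + (y₂-y₁)² + (z₂-z₁)²]
  = √[(-6)² + 18² + 5²]
  = √[36 + 324 + 25]
  = √385
  ≈ 19.62

19.62


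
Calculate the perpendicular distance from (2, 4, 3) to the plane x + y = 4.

distance = |a·x₀ + b·y₀ + c·z₀ - d| / √(a² + b² + c²)
  = |1·2 + 1·4 + 0·3 - 4| / √(1² + 1² + 0²)
  = |2 + 4 + 0 - 4| / √(1 + 1 + 0)
  = |2| / √2
  = 2 / 1.414
  ≈ 1.414

1.414


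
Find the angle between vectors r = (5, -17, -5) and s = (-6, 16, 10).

r·s = 5·(-6) + (-17)·16 + (-5)·10 = -30 - 272 - 50 = -352
|r| = √(5² + (-17)² + (-5)²) = √339 ≈ 18.41
|s| = √((-6)² + 16² + 10²) = √392 ≈ 19.8
cos θ = (r·s)/(|r||s|) = -352/(18.41·19.8) ≈ -0.9656
θ = arccos(-0.9656) ≈ 164.9°

164.9°


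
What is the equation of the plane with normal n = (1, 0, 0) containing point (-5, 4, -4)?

The plane through P with normal n = (a, b, c) satisfies n·(r - P) = 0,
i.e. ax + by + cz = a·x₀ + b·y₀ + c·z₀.
d = 1·(-5) + 0·4 + 0·(-4)
  = -5 + 0 + 0
  = -5
Equation: x = -5

x = -5


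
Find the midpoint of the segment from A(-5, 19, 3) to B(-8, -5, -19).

M = ((x₁+x₂)/2, (y₁+y₂)/2, (z₁+z₂)/2)
  = ((-5 - 8)/2, (19 - 5)/2, (3 - 19)/2)
  = (-13/2, 14/2, -16/2)
  = (-6.5, 7, -8)

(-6.5, 7, -8)


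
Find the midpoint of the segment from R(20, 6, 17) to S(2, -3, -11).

M = ((x₁+x₂)/2, (y₁+y₂)/2, (z₁+z₂)/2)
  = ((20 + 2)/2, (6 - 3)/2, (17 - 11)/2)
  = (22/2, 3/2, 6/2)
  = (11, 1.5, 3)

(11, 1.5, 3)


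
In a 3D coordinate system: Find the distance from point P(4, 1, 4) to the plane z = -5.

distance = |a·x₀ + b·y₀ + c·z₀ - d| / √(a² + b² + c²)
  = |0·4 + 0·1 + 1·4 - (-5)| / √(0² + 0² + 1²)
  = |0 + 0 + 4 + 5| / √(0 + 0 + 1)
  = |9| / √1
  = 9 / 1
  ≈ 9

9


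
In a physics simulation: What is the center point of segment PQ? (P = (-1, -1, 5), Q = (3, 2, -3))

M = ((x₁+x₂)/2, (y₁+y₂)/2, (z₁+z₂)/2)
  = ((-1 + 3)/2, (-1 + 2)/2, (5 - 3)/2)
  = (2/2, 1/2, 2/2)
  = (1, 0.5, 1)

(1, 0.5, 1)


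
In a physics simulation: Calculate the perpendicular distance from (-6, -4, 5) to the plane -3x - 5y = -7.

distance = |a·x₀ + b·y₀ + c·z₀ - d| / √(a² + b² + c²)
  = |(-3)·(-6) + (-5)·(-4) + 0·5 - (-7)| / √((-3)² + (-5)² + 0²)
  = |18 + 20 + 0 + 7| / √(9 + 25 + 0)
  = |45| / √34
  = 45 / 5.831
  ≈ 7.717

7.717


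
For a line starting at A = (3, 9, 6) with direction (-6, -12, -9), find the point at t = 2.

P(t) = A + t·d
  = (3 + (-6)·2, 9 + (-12)·2, 6 + (-9)·2)
  = (3 - 12, 9 - 24, 6 - 18)
  = (-9, -15, -12)

(-9, -15, -12)


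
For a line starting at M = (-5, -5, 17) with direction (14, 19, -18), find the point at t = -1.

P(t) = M + t·d
  = (-5 + 14·(-1), -5 + 19·(-1), 17 + (-18)·(-1))
  = (-5 - 14, -5 - 19, 17 + 18)
  = (-19, -24, 35)

(-19, -24, 35)


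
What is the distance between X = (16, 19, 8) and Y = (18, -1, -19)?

d = √[(x₂-x₁)² + (y₂-y₁)² + (z₂-z₁)²]
  = √[2² + (-20)² + (-27)²]
  = √[4 + 400 + 729]
  = √1133
  ≈ 33.66

33.66


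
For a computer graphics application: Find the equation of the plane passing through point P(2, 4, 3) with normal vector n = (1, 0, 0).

The plane through P with normal n = (a, b, c) satisfies n·(r - P) = 0,
i.e. ax + by + cz = a·x₀ + b·y₀ + c·z₀.
d = 1·2 + 0·4 + 0·3
  = 2 + 0 + 0
  = 2
Equation: x = 2

x = 2


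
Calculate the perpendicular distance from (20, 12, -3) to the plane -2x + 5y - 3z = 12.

distance = |a·x₀ + b·y₀ + c·z₀ - d| / √(a² + b² + c²)
  = |(-2)·20 + 5·12 + (-3)·(-3) - 12| / √((-2)² + 5² + (-3)²)
  = |-40 + 60 + 9 - 12| / √(4 + 25 + 9)
  = |17| / √38
  = 17 / 6.164
  ≈ 2.758

2.758


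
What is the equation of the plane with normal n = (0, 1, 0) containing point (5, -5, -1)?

The plane through P with normal n = (a, b, c) satisfies n·(r - P) = 0,
i.e. ax + by + cz = a·x₀ + b·y₀ + c·z₀.
d = 0·5 + 1·(-5) + 0·(-1)
  = 0 - 5 + 0
  = -5
Equation: y = -5

y = -5


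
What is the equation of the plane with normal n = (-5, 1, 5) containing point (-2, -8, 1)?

The plane through P with normal n = (a, b, c) satisfies n·(r - P) = 0,
i.e. ax + by + cz = a·x₀ + b·y₀ + c·z₀.
d = (-5)·(-2) + 1·(-8) + 5·1
  = 10 - 8 + 5
  = 7
Equation: -5x + y + 5z = 7

-5x + y + 5z = 7


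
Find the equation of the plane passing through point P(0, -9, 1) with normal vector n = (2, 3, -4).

The plane through P with normal n = (a, b, c) satisfies n·(r - P) = 0,
i.e. ax + by + cz = a·x₀ + b·y₀ + c·z₀.
d = 2·0 + 3·(-9) + (-4)·1
  = 0 - 27 - 4
  = -31
Equation: 2x + 3y - 4z = -31

2x + 3y - 4z = -31


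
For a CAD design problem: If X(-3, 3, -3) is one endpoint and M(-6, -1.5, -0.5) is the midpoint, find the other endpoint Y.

Y = 2M - X
  = (2·(-6) - (-3), 2·(-1.5) - 3, 2·(-0.5) - (-3))
  = (-12 + 3, -3 - 3, -1 + 3)
  = (-9, -6, 2)

(-9, -6, 2)


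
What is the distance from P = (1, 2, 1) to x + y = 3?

distance = |a·x₀ + b·y₀ + c·z₀ - d| / √(a² + b² + c²)
  = |1·1 + 1·2 + 0·1 - 3| / √(1² + 1² + 0²)
  = |1 + 2 + 0 - 3| / √(1 + 1 + 0)
  = |0| / √2
  = 0 / 1.414
  ≈ 0

0


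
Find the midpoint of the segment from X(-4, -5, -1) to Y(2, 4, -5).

M = ((x₁+x₂)/2, (y₁+y₂)/2, (z₁+z₂)/2)
  = ((-4 + 2)/2, (-5 + 4)/2, (-1 - 5)/2)
  = (-2/2, -1/2, -6/2)
  = (-1, -0.5, -3)

(-1, -0.5, -3)


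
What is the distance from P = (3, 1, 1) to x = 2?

distance = |a·x₀ + b·y₀ + c·z₀ - d| / √(a² + b² + c²)
  = |1·3 + 0·1 + 0·1 - 2| / √(1² + 0² + 0²)
  = |3 + 0 + 0 - 2| / √(1 + 0 + 0)
  = |1| / √1
  = 1 / 1
  ≈ 1

1


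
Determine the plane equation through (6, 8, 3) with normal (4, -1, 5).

The plane through P with normal n = (a, b, c) satisfies n·(r - P) = 0,
i.e. ax + by + cz = a·x₀ + b·y₀ + c·z₀.
d = 4·6 + (-1)·8 + 5·3
  = 24 - 8 + 15
  = 31
Equation: 4x - y + 5z = 31

4x - y + 5z = 31


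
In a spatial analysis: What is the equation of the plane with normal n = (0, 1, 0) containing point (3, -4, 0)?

The plane through P with normal n = (a, b, c) satisfies n·(r - P) = 0,
i.e. ax + by + cz = a·x₀ + b·y₀ + c·z₀.
d = 0·3 + 1·(-4) + 0·0
  = 0 - 4 + 0
  = -4
Equation: y = -4

y = -4


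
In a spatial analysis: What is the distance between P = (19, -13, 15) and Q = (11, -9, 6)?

d = √[(x₂-x₁)² + (y₂-y₁)² + (z₂-z₁)²]
  = √[(-8)² + 4² + (-9)²]
  = √[64 + 16 + 81]
  = √161
  ≈ 12.69

12.69


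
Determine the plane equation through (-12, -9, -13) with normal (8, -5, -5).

The plane through P with normal n = (a, b, c) satisfies n·(r - P) = 0,
i.e. ax + by + cz = a·x₀ + b·y₀ + c·z₀.
d = 8·(-12) + (-5)·(-9) + (-5)·(-13)
  = -96 + 45 + 65
  = 14
Equation: 8x - 5y - 5z = 14

8x - 5y - 5z = 14


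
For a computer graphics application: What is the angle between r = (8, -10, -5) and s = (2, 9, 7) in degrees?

r·s = 8·2 + (-10)·9 + (-5)·7 = 16 - 90 - 35 = -109
|r| = √(8² + (-10)² + (-5)²) = √189 ≈ 13.75
|s| = √(2² + 9² + 7²) = √134 ≈ 11.58
cos θ = (r·s)/(|r||s|) = -109/(13.75·11.58) ≈ -0.6849
θ = arccos(-0.6849) ≈ 133.2°

133.2°


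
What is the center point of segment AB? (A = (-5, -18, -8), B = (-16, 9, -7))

M = ((x₁+x₂)/2, (y₁+y₂)/2, (z₁+z₂)/2)
  = ((-5 - 16)/2, (-18 + 9)/2, (-8 - 7)/2)
  = (-21/2, -9/2, -15/2)
  = (-10.5, -4.5, -7.5)

(-10.5, -4.5, -7.5)


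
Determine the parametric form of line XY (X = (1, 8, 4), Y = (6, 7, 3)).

Direction vector d = Y - X = (6 - 1, 7 - 8, 3 - 4) = (5, -1, -1)
Parametric form r = X + t·d:
x = 1 + 5t, y = 8 - t, z = 4 - t

x = 1 + 5t, y = 8 - t, z = 4 - t


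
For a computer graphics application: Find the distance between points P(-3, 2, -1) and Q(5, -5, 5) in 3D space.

d = √[(x₂-x₁)² + (y₂-y₁)² + (z₂-z₁)²]
  = √[8² + (-7)² + 6²]
  = √[64 + 49 + 36]
  = √149
  ≈ 12.21

12.21


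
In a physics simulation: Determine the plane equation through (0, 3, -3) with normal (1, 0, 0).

The plane through P with normal n = (a, b, c) satisfies n·(r - P) = 0,
i.e. ax + by + cz = a·x₀ + b·y₀ + c·z₀.
d = 1·0 + 0·3 + 0·(-3)
  = 0 + 0 + 0
  = 0
Equation: x = 0

x = 0


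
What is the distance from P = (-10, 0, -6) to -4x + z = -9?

distance = |a·x₀ + b·y₀ + c·z₀ - d| / √(a² + b² + c²)
  = |(-4)·(-10) + 0·0 + 1·(-6) - (-9)| / √((-4)² + 0² + 1²)
  = |40 + 0 - 6 + 9| / √(16 + 0 + 1)
  = |43| / √17
  = 43 / 4.123
  ≈ 10.43

10.43


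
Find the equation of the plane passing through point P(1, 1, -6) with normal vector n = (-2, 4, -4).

The plane through P with normal n = (a, b, c) satisfies n·(r - P) = 0,
i.e. ax + by + cz = a·x₀ + b·y₀ + c·z₀.
d = (-2)·1 + 4·1 + (-4)·(-6)
  = -2 + 4 + 24
  = 26
Equation: -2x + 4y - 4z = 26

-2x + 4y - 4z = 26


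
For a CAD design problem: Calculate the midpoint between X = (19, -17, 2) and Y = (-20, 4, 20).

M = ((x₁+x₂)/2, (y₁+y₂)/2, (z₁+z₂)/2)
  = ((19 - 20)/2, (-17 + 4)/2, (2 + 20)/2)
  = (-1/2, -13/2, 22/2)
  = (-0.5, -6.5, 11)

(-0.5, -6.5, 11)


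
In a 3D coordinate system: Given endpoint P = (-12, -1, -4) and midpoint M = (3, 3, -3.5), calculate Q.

Q = 2M - P
  = (2·3 - (-12), 2·3 - (-1), 2·(-3.5) - (-4))
  = (6 + 12, 6 + 1, -7 + 4)
  = (18, 7, -3)

(18, 7, -3)


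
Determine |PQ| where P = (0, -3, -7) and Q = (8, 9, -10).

d = √[(x₂-x₁)² + (y₂-y₁)² + (z₂-z₁)²]
  = √[8² + 12² + (-3)²]
  = √[64 + 144 + 9]
  = √217
  ≈ 14.73

14.73


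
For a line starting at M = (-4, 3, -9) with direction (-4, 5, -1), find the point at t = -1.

P(t) = M + t·d
  = (-4 + (-4)·(-1), 3 + 5·(-1), -9 + (-1)·(-1))
  = (-4 + 4, 3 - 5, -9 + 1)
  = (0, -2, -8)

(0, -2, -8)


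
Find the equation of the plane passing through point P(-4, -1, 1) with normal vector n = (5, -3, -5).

The plane through P with normal n = (a, b, c) satisfies n·(r - P) = 0,
i.e. ax + by + cz = a·x₀ + b·y₀ + c·z₀.
d = 5·(-4) + (-3)·(-1) + (-5)·1
  = -20 + 3 - 5
  = -22
Equation: 5x - 3y - 5z = -22

5x - 3y - 5z = -22


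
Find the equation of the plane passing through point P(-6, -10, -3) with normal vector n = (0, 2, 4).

The plane through P with normal n = (a, b, c) satisfies n·(r - P) = 0,
i.e. ax + by + cz = a·x₀ + b·y₀ + c·z₀.
d = 0·(-6) + 2·(-10) + 4·(-3)
  = 0 - 20 - 12
  = -32
Equation: 2y + 4z = -32

2y + 4z = -32


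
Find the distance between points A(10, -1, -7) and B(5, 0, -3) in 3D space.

d = √[(x₂-x₁)² + (y₂-y₁)² + (z₂-z₁)²]
  = √[(-5)² + 1² + 4²]
  = √[25 + 1 + 16]
  = √42
  ≈ 6.481

6.481


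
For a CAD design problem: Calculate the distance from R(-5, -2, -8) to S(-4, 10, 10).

d = √[(x₂-x₁)² + (y₂-y₁)² + (z₂-z₁)²]
  = √[1² + 12² + 18²]
  = √[1 + 144 + 324]
  = √469
  ≈ 21.66

21.66


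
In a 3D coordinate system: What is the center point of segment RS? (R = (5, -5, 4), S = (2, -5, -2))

M = ((x₁+x₂)/2, (y₁+y₂)/2, (z₁+z₂)/2)
  = ((5 + 2)/2, (-5 - 5)/2, (4 - 2)/2)
  = (7/2, -10/2, 2/2)
  = (3.5, -5, 1)

(3.5, -5, 1)


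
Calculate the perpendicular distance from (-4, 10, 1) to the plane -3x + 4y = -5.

distance = |a·x₀ + b·y₀ + c·z₀ - d| / √(a² + b² + c²)
  = |(-3)·(-4) + 4·10 + 0·1 - (-5)| / √((-3)² + 4² + 0²)
  = |12 + 40 + 0 + 5| / √(9 + 16 + 0)
  = |57| / √25
  = 57 / 5
  ≈ 11.4

11.4


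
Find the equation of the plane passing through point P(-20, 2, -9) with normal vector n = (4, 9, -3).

The plane through P with normal n = (a, b, c) satisfies n·(r - P) = 0,
i.e. ax + by + cz = a·x₀ + b·y₀ + c·z₀.
d = 4·(-20) + 9·2 + (-3)·(-9)
  = -80 + 18 + 27
  = -35
Equation: 4x + 9y - 3z = -35

4x + 9y - 3z = -35


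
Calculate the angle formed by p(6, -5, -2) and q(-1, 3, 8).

p·q = 6·(-1) + (-5)·3 + (-2)·8 = -6 - 15 - 16 = -37
|p| = √(6² + (-5)² + (-2)²) = √65 ≈ 8.062
|q| = √((-1)² + 3² + 8²) = √74 ≈ 8.602
cos θ = (p·q)/(|p||q|) = -37/(8.062·8.602) ≈ -0.5335
θ = arccos(-0.5335) ≈ 122.2°

122.2°


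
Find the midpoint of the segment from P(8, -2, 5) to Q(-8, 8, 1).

M = ((x₁+x₂)/2, (y₁+y₂)/2, (z₁+z₂)/2)
  = ((8 - 8)/2, (-2 + 8)/2, (5 + 1)/2)
  = (0/2, 6/2, 6/2)
  = (0, 3, 3)

(0, 3, 3)


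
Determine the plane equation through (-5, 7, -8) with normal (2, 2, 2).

The plane through P with normal n = (a, b, c) satisfies n·(r - P) = 0,
i.e. ax + by + cz = a·x₀ + b·y₀ + c·z₀.
d = 2·(-5) + 2·7 + 2·(-8)
  = -10 + 14 - 16
  = -12
Equation: 2x + 2y + 2z = -12

2x + 2y + 2z = -12


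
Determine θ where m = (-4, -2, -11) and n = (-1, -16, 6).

m·n = (-4)·(-1) + (-2)·(-16) + (-11)·6 = 4 + 32 - 66 = -30
|m| = √((-4)² + (-2)² + (-11)²) = √141 ≈ 11.87
|n| = √((-1)² + (-16)² + 6²) = √293 ≈ 17.12
cos θ = (m·n)/(|m||n|) = -30/(11.87·17.12) ≈ -0.1476
θ = arccos(-0.1476) ≈ 98.49°

98.49°


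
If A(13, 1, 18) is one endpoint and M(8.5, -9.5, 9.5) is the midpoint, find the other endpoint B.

B = 2M - A
  = (2·8.5 - 13, 2·(-9.5) - 1, 2·9.5 - 18)
  = (17 - 13, -19 - 1, 19 - 18)
  = (4, -20, 1)

(4, -20, 1)


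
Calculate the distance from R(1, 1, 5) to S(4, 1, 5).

d = √[(x₂-x₁)² + (y₂-y₁)² + (z₂-z₁)²]
  = √[3² + 0² + 0²]
  = √[9 + 0 + 0]
  = √9
  ≈ 3

3


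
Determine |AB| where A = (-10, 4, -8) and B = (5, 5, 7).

d = √[(x₂-x₁)² + (y₂-y₁)² + (z₂-z₁)²]
  = √[15² + 1² + 15²]
  = √[225 + 1 + 225]
  = √451
  ≈ 21.24

21.24


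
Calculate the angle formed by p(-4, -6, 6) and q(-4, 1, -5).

p·q = (-4)·(-4) + (-6)·1 + 6·(-5) = 16 - 6 - 30 = -20
|p| = √((-4)² + (-6)² + 6²) = √88 ≈ 9.381
|q| = √((-4)² + 1² + (-5)²) = √42 ≈ 6.481
cos θ = (p·q)/(|p||q|) = -20/(9.381·6.481) ≈ -0.329
θ = arccos(-0.329) ≈ 109.2°

109.2°


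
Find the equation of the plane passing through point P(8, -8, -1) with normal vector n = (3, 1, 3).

The plane through P with normal n = (a, b, c) satisfies n·(r - P) = 0,
i.e. ax + by + cz = a·x₀ + b·y₀ + c·z₀.
d = 3·8 + 1·(-8) + 3·(-1)
  = 24 - 8 - 3
  = 13
Equation: 3x + y + 3z = 13

3x + y + 3z = 13


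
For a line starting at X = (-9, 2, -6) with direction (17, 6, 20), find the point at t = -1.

P(t) = X + t·d
  = (-9 + 17·(-1), 2 + 6·(-1), -6 + 20·(-1))
  = (-9 - 17, 2 - 6, -6 - 20)
  = (-26, -4, -26)

(-26, -4, -26)


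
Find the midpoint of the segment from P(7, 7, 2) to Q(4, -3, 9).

M = ((x₁+x₂)/2, (y₁+y₂)/2, (z₁+z₂)/2)
  = ((7 + 4)/2, (7 - 3)/2, (2 + 9)/2)
  = (11/2, 4/2, 11/2)
  = (5.5, 2, 5.5)

(5.5, 2, 5.5)


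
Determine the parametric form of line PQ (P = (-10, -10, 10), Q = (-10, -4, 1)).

Direction vector d = Q - P = (-10 + 10, -4 + 10, 1 - 10) = (0, 6, -9)
Parametric form r = P + t·d:
x = -10, y = -10 + 6t, z = 10 - 9t

x = -10, y = -10 + 6t, z = 10 - 9t


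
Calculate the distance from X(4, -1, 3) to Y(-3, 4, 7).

d = √[(x₂-x₁)² + (y₂-y₁)² + (z₂-z₁)²]
  = √[(-7)² + 5² + 4²]
  = √[49 + 25 + 16]
  = √90
  ≈ 9.487

9.487


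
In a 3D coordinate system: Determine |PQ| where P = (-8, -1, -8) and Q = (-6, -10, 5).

d = √[(x₂-x₁)² + (y₂-y₁)² + (z₂-z₁)²]
  = √[2² + (-9)² + 13²]
  = √[4 + 81 + 169]
  = √254
  ≈ 15.94

15.94


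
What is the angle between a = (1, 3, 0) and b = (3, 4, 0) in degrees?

a·b = 1·3 + 3·4 + 0·0 = 3 + 12 + 0 = 15
|a| = √(1² + 3² + 0²) = √10 ≈ 3.162
|b| = √(3² + 4² + 0²) = √25 ≈ 5
cos θ = (a·b)/(|a||b|) = 15/(3.162·5) ≈ 0.9487
θ = arccos(0.9487) ≈ 18.43°

18.43°


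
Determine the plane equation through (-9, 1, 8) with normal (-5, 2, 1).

The plane through P with normal n = (a, b, c) satisfies n·(r - P) = 0,
i.e. ax + by + cz = a·x₀ + b·y₀ + c·z₀.
d = (-5)·(-9) + 2·1 + 1·8
  = 45 + 2 + 8
  = 55
Equation: -5x + 2y + z = 55

-5x + 2y + z = 55


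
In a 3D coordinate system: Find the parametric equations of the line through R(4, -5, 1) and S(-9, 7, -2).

Direction vector d = S - R = (-9 - 4, 7 + 5, -2 - 1) = (-13, 12, -3)
Parametric form r = R + t·d:
x = 4 - 13t, y = -5 + 12t, z = 1 - 3t

x = 4 - 13t, y = -5 + 12t, z = 1 - 3t


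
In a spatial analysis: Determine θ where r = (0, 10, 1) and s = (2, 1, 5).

r·s = 0·2 + 10·1 + 1·5 = 0 + 10 + 5 = 15
|r| = √(0² + 10² + 1²) = √101 ≈ 10.05
|s| = √(2² + 1² + 5²) = √30 ≈ 5.477
cos θ = (r·s)/(|r||s|) = 15/(10.05·5.477) ≈ 0.2725
θ = arccos(0.2725) ≈ 74.19°

74.19°


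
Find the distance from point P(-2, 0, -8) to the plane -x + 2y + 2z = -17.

distance = |a·x₀ + b·y₀ + c·z₀ - d| / √(a² + b² + c²)
  = |(-1)·(-2) + 2·0 + 2·(-8) - (-17)| / √((-1)² + 2² + 2²)
  = |2 + 0 - 16 + 17| / √(1 + 4 + 4)
  = |3| / √9
  = 3 / 3
  ≈ 1

1


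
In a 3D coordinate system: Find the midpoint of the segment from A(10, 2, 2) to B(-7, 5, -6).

M = ((x₁+x₂)/2, (y₁+y₂)/2, (z₁+z₂)/2)
  = ((10 - 7)/2, (2 + 5)/2, (2 - 6)/2)
  = (3/2, 7/2, -4/2)
  = (1.5, 3.5, -2)

(1.5, 3.5, -2)


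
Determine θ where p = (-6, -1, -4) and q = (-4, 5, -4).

p·q = (-6)·(-4) + (-1)·5 + (-4)·(-4) = 24 - 5 + 16 = 35
|p| = √((-6)² + (-1)² + (-4)²) = √53 ≈ 7.28
|q| = √((-4)² + 5² + (-4)²) = √57 ≈ 7.55
cos θ = (p·q)/(|p||q|) = 35/(7.28·7.55) ≈ 0.6368
θ = arccos(0.6368) ≈ 50.45°

50.45°


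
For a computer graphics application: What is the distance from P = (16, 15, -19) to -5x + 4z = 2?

distance = |a·x₀ + b·y₀ + c·z₀ - d| / √(a² + b² + c²)
  = |(-5)·16 + 0·15 + 4·(-19) - 2| / √((-5)² + 0² + 4²)
  = |-80 + 0 - 76 - 2| / √(25 + 0 + 16)
  = |-158| / √41
  = 158 / 6.403
  ≈ 24.68

24.68
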